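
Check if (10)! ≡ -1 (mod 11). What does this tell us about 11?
(10)! mod 11 = 10. Since this equals -1 (mod 11), Wilson confirms 11 is prime.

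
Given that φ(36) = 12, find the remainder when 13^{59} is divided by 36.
By Euler: 13^{12} ≡ 1 (mod 36) since gcd(13, 36) = 1. 59 = 4×12 + 11. So 13^{59} ≡ 13^{11} ≡ 25 (mod 36)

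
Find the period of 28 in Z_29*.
Powers of 28 mod 29: 28^1≡28, 28^2≡1. ord_29(28) = 2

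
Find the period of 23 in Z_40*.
Powers of 23 mod 40: 23^1≡23, 23^2≡9, 23^3≡7, 23^4≡1. Order = 4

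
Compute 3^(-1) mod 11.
Since 11 is prime, by Fermat 3^(-1) ≡ 3^{9} ≡ 4 mod 11. Verify: 3 × 4 = 12 ≡ 1 mod 11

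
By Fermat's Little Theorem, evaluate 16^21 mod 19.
By Fermat: 16^{18} ≡ 1 mod 19. So 16^{21} = 16^{18} · 16^{3} ≡ 16^{3} ≡ 11 mod 19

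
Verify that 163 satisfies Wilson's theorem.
(162)! mod 163 = 162. Since this equals -1 mod 163, Wilson confirms 163 is prime.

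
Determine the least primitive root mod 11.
g = 2. Powers: [2, 4, 8, 5, 10, 9, 7, 3, 6, ...] generates all 10 non-zero residues.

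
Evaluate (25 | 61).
(25/61) = 25^{30} mod 61 = 1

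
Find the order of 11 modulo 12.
Powers of 11 mod 12: 11^1≡11, 11^2≡1. Order = 2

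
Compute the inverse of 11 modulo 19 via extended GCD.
Extended GCD: 11(7) + 19(-4) = 1. So 11^(-1) ≡ 7 (mod 19). Verify: 11 × 7 = 77 ≡ 1 (mod 19)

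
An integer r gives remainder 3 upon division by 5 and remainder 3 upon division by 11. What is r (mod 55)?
M = 5 × 11 = 55. M₁ = 11, y₁ ≡ 1 (mod 5). M₂ = 5, y₂ ≡ 9 (mod 11). r = 3×11×1 + 3×5×9 ≡ 3 (mod 55)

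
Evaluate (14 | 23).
(14/23) = 14^{11} mod 23 = -1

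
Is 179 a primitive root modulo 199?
ord_199(179) divides 198. For each prime q|198: 179^{99}≡198, 179^{66}≡92, 179^{18}≡114, none ≡ 1. So 179 has order 198 and is a primitive root mod 199.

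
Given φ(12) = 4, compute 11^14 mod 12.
By Euler: 11^{4} ≡ 1 (mod 12) since gcd(11, 12) = 1. 14 = 3×4 + 2. So 11^{14} ≡ 11^{2} ≡ 1 (mod 12)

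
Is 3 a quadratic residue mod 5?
By Euler's criterion: 3^{2} ≡ 4 (mod 5). Since this equals -1 (≡ 4), 3 is not a QR.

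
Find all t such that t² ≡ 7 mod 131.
The square roots of 7 mod 131 are 20 and 111. Verify: 20² = 400 ≡ 7 mod 131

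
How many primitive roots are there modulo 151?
There are φ(151-1) = φ(150) = 40 primitive roots modulo 151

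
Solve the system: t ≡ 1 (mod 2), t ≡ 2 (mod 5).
M = 2 × 5 = 10. M₁ = 5, y₁ ≡ 1 (mod 2). M₂ = 2, y₂ ≡ 3 (mod 5). t = 1×5×1 + 2×2×3 ≡ 7 (mod 10)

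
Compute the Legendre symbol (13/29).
(13/29) = 13^{14} mod 29 = 1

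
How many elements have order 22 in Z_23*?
A prime p has φ(p-1) primitive roots; here φ(22) = 10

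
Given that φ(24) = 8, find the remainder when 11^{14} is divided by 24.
By Euler: 11^{8} ≡ 1 (mod 24) since gcd(11, 24) = 1. 14 = 1×8 + 6. So 11^{14} ≡ 11^{6} ≡ 1 (mod 24)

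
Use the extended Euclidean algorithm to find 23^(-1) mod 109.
Extended GCD: 23(19) + 109(-4) = 1. So 23^(-1) ≡ 19 (mod 109). Verify: 23 × 19 = 437 ≡ 1 (mod 109)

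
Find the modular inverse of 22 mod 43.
Since 43 is prime, by Fermat 22^(-1) ≡ 22^{41} ≡ 2 mod 43. Verify: 22 × 2 = 44 ≡ 1 mod 43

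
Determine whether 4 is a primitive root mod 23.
4^{11} ≡ 1 mod 23 and 11 < 22, so ord_23(4) = 11 ≠ 22 and 4 is not a primitive root.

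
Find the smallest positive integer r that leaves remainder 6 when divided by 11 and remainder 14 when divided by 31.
M = 11 × 31 = 341. M₁ = 31, y₁ ≡ 5 mod 11. M₂ = 11, y₂ ≡ 17 mod 31. r = 6×31×5 + 14×11×17 ≡ 138 mod 341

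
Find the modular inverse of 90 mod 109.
Since 109 is prime, by Fermat 90^(-1) ≡ 90^{107} ≡ 86 mod 109. Verify: 90 × 86 = 7740 ≡ 1 mod 109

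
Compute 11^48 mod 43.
Using Fermat: 11^{42} ≡ 1 mod 43. 48 ≡ 6 mod 42. So 11^{48} ≡ 11^{6} ≡ 4 mod 43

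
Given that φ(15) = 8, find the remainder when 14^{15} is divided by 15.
By Euler: 14^{8} ≡ 1 (mod 15) since gcd(14, 15) = 1. 15 = 1×8 + 7. So 14^{15} ≡ 14^{7} ≡ 14 (mod 15)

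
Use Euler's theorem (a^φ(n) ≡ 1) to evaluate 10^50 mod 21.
By Euler: 10^{12} ≡ 1 (mod 21) since gcd(10, 21) = 1. 50 = 4×12 + 2. So 10^{50} ≡ 10^{2} ≡ 16 (mod 21)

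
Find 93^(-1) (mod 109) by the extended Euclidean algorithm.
Extended GCD: 93(34) + 109(-29) = 1. So 93^(-1) ≡ 34 (mod 109). Verify: 93 × 34 = 3162 ≡ 1 (mod 109)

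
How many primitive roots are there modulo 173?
Number of primitive roots mod 173 = φ(p-1) = φ(172) = 84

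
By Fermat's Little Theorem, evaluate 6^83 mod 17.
By Fermat: 6^{16} ≡ 1 (mod 17). 83 = 5×16 + 3. So 6^{83} ≡ 6^{3} ≡ 12 (mod 17)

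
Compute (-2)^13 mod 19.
By repeated squaring (mod 19): (-2)^{1}≡17, (-2)^{2}≡4, (-2)^{4}≡16, (-2)^{8}≡9. Then (-2)^{13} = (-2)^{8+4+1} ≡ 9 × 16 × 17 ≡ 16 (mod 19)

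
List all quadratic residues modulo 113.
QRs mod 113: {1, 2, 4, 7, 8, 9, 11, 13, 14, 15, 16, 18, 22, 25, 26, 28, 30, 31, 32, 36, 41, 44, 49, 50, 51, 52, 53, 56, 57, 60, 61, 62, 63, 64, 69, 72, 77, 81, 82, 83, 85, 87, 88, 91, 95, 97, 98, 99, 100, 102, 104, 105, 106, 109, 111, 112}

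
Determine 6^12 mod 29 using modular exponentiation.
By repeated squaring mod 29: 6^{1}≡6, 6^{2}≡7, 6^{4}≡20, 6^{8}≡23. Then 6^{12} = 6^{8+4} ≡ 23 × 20 ≡ 25 mod 29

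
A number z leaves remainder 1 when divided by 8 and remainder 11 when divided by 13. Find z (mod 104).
M = 8 × 13 = 104. M₁ = 13, y₁ ≡ 5 (mod 8). M₂ = 8, y₂ ≡ 5 (mod 13). z = 1×13×5 + 11×8×5 ≡ 89 (mod 104)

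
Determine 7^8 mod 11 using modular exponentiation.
By repeated squaring (mod 11): 7^{1}≡7, 7^{2}≡5, 7^{4}≡3, 7^{8}≡9. So 7^{8} ≡ 9 (mod 11)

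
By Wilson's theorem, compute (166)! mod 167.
By Wilson's theorem, (166)! ≡ -1 ≡ 166 mod 167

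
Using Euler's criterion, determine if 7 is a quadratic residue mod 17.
By Euler's criterion: 7^{8} ≡ 16 mod 17. Since this equals -1 (≡ 16), 7 is not a QR.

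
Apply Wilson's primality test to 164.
(163)! mod 164 = 0. Since 0 ≢ -1 (mod 164), 164 is not prime.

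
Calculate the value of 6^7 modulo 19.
By repeated squaring mod 19: 6^{1}≡6, 6^{2}≡17, 6^{4}≡4. Then 6^{7} = 6^{4+2+1} ≡ 4 × 17 × 6 ≡ 9 mod 19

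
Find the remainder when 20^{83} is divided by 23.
By Fermat: 20^{22} ≡ 1 mod 23. 83 = 3×22 + 17. So 20^{83} ≡ 20^{17} ≡ 7 mod 23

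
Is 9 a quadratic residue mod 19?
By Euler's criterion: 9^{9} ≡ 1 (mod 19). Since this equals 1, 9 is a QR.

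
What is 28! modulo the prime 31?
(30)! = (28)! × (29) × (30) ≡ -1 (mod 31). So (28)! ≡ -1 × [(30)(29)]^(-1) ≡ 15 (mod 31)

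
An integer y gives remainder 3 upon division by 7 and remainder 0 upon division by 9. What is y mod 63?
M = 7 × 9 = 63. M₁ = 9, y₁ ≡ 4 mod 7. M₂ = 7, y₂ ≡ 4 mod 9. y = 3×9×4 + 0×7×4 ≡ 45 mod 63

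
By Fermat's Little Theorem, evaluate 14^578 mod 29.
By Fermat: 14^{28} ≡ 1 mod 29. 578 ≡ 18 mod 28. So 14^{578} ≡ 14^{18} ≡ 9 mod 29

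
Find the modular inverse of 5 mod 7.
Since 7 is prime, by Fermat 5^(-1) ≡ 5^{5} ≡ 3 mod 7. Verify: 5 × 3 = 15 ≡ 1 mod 7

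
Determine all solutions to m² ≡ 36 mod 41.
The square roots of 36 mod 41 are 6 and 35. Verify: 6² = 36 ≡ 36 mod 41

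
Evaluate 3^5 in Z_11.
By repeated squaring (mod 11): 3^{1}≡3, 3^{2}≡9, 3^{4}≡4. Then 3^{5} = 3^{4+1} ≡ 4 × 3 ≡ 1 (mod 11)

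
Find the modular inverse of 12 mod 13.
Since 13 is prime, by Fermat 12^(-1) ≡ 12^{11} ≡ 12 (mod 13). Verify: 12 × 12 = 144 ≡ 1 (mod 13)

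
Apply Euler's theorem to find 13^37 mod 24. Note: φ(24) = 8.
By Euler: 13^{8} ≡ 1 mod 24 since gcd(13, 24) = 1. 37 = 4×8 + 5. So 13^{37} ≡ 13^{5} ≡ 13 mod 24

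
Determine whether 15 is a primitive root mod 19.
ord_19(15) divides 18. For each prime q|18: 15^{9}≡18, 15^{6}≡11, none ≡ 1. So 15 has order 18 and is a primitive root mod 19.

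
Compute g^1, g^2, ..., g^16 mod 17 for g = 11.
11^1, 11^2, ..., 11^{16} mod 17: [11, 2, 5, 4, 10, 8, 3, 16, 6, 15, 12, 13, 7, 9, 14, 1]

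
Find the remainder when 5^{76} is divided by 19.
By Fermat: 5^{18} ≡ 1 (mod 19). 76 = 4×18 + 4. So 5^{76} ≡ 5^{4} ≡ 17 (mod 19)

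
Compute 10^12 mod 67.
By repeated squaring mod 67: 10^{1}≡10, 10^{2}≡33, 10^{4}≡17, 10^{8}≡21. Then 10^{12} = 10^{8+4} ≡ 21 × 17 ≡ 22 mod 67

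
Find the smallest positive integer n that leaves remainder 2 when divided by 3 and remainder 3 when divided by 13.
M = 3 × 13 = 39. M₁ = 13, y₁ ≡ 1 mod 3. M₂ = 3, y₂ ≡ 9 mod 13. n = 2×13×1 + 3×3×9 ≡ 29 mod 39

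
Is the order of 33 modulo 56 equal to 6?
Powers of 33 mod 56: 33^1≡33, 33^2≡25, 33^3≡41, 33^4≡9, 33^5≡17, 33^6≡1. First k with 33^k≡1 is k=6. Yes, ord_56(33) = 6.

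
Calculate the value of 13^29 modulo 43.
By repeated squaring (mod 43): 13^{1}≡13, 13^{2}≡40, 13^{4}≡9, 13^{8}≡38, 13^{16}≡25. Then 13^{29} = 13^{16+8+4+1} ≡ 25 × 38 × 9 × 13 ≡ 38 (mod 43)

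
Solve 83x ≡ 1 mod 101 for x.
Since 101 is prime, by Fermat 83^(-1) ≡ 83^{99} ≡ 28 mod 101. Verify: 83 × 28 = 2324 ≡ 1 mod 101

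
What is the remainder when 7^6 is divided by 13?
By repeated squaring (mod 13): 7^{1}≡7, 7^{2}≡10, 7^{4}≡9. Then 7^{6} = 7^{4+2} ≡ 9 × 10 ≡ 12 (mod 13)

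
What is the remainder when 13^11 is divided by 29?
By repeated squaring (mod 29): 13^{1}≡13, 13^{2}≡24, 13^{4}≡25, 13^{8}≡16. Then 13^{11} = 13^{8+2+1} ≡ 16 × 24 × 13 ≡ 4 (mod 29)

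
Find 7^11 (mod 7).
By repeated squaring (mod 7): 7^{1}≡0, 7^{2}≡0, 7^{4}≡0, 7^{8}≡0. Then 7^{11} = 7^{8+2+1} ≡ 0 × 0 × 0 ≡ 0 (mod 7)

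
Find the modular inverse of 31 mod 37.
Since 37 is prime, by Fermat 31^(-1) ≡ 31^{35} ≡ 6 (mod 37). Verify: 31 × 6 = 186 ≡ 1 (mod 37)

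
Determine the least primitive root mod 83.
g = 2. For each prime q|82: 2^{41}≡82, 2^{2}≡4, none ≡ 1, so ord_83(2) = 82 and 2 is a primitive root.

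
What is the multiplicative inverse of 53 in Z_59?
Since 59 is prime, by Fermat 53^(-1) ≡ 53^{57} ≡ 49 mod 59. Verify: 53 × 49 = 2597 ≡ 1 mod 59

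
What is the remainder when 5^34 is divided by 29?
Using Fermat: 5^{28} ≡ 1 mod 29. 34 ≡ 6 mod 28. So 5^{34} ≡ 5^{6} ≡ 23 mod 29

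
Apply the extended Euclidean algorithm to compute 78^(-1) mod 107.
Extended GCD: 78(-48) + 107(35) = 1. So 78^(-1) ≡ -48 ≡ 59 (mod 107). Verify: 78 × 59 = 4602 ≡ 1 (mod 107)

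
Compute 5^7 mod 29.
By repeated squaring mod 29: 5^{1}≡5, 5^{2}≡25, 5^{4}≡16. Then 5^{7} = 5^{4+2+1} ≡ 16 × 25 × 5 ≡ 28 mod 29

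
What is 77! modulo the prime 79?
(78)! = (77)! × (78) ≡ -1 mod 79. So (77)! ≡ -1 × (78)^(-1) ≡ (-1)×(-1) = 1 mod 79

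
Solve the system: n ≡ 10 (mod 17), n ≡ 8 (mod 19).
M = 17 × 19 = 323. M₁ = 19, y₁ ≡ 9 (mod 17). M₂ = 17, y₂ ≡ 9 (mod 19). n = 10×19×9 + 8×17×9 ≡ 27 (mod 323)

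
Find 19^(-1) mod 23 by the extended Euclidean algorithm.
Extended GCD: 19(-6) + 23(5) = 1. So 19^(-1) ≡ -6 ≡ 17 mod 23. Verify: 19 × 17 = 323 ≡ 1 mod 23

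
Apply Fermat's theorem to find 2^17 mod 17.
By Fermat: 2^{16} ≡ 1 mod 17. So 2^{17} = 2^{16} · 2^{1} ≡ 2^{1} ≡ 2 mod 17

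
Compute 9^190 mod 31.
Using Fermat: 9^{30} ≡ 1 mod 31. 190 ≡ 10 mod 30. So 9^{190} ≡ 9^{10} ≡ 5 mod 31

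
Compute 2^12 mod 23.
By repeated squaring mod 23: 2^{1}≡2, 2^{2}≡4, 2^{4}≡16, 2^{8}≡3. Then 2^{12} = 2^{8+4} ≡ 3 × 16 ≡ 2 mod 23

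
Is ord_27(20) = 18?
Powers of 20 mod 27: 20^1≡20, 20^2≡22, 20^3≡8, 20^4≡25, 20^5≡14, 20^6≡10, 20^7≡11, 20^8≡4, 20^9≡26, 20^10≡7, 20^11≡5, 20^12≡19, 20^13≡2, 20^14≡13, 20^15≡17, 20^16≡16, 20^17≡23, 20^18≡1. First k with 20^k≡1 is k=18. Yes, ord_27(20) = 18.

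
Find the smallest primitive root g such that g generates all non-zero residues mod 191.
g = 19. Powers: [19, 170, 174, 59, 166, 98, 143, 43, 53, ...] generates all 190 non-zero residues.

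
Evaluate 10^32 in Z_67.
By repeated squaring mod 67: 10^{1}≡10, 10^{2}≡33, 10^{4}≡17, 10^{8}≡21, 10^{16}≡39, 10^{32}≡47. So 10^{32} ≡ 47 mod 67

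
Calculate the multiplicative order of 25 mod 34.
Powers of 25 mod 34: 25^1≡25, 25^2≡13, 25^3≡19, 25^4≡33, 25^5≡9, 25^6≡21, 25^7≡15, 25^8≡1. ord_34(25) = 8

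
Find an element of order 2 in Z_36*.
17 has order 2 mod 36 since 17^{2} ≡ 1 mod 36 and no smaller power works.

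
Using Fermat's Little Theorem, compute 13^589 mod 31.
By Fermat: 13^{30} ≡ 1 mod 31. 589 ≡ 19 mod 30. So 13^{589} ≡ 13^{19} ≡ 21 mod 31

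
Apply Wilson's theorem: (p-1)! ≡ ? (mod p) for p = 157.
By Wilson's theorem, (156)! ≡ -1 ≡ 156 mod 157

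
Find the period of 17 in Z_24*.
Powers of 17 mod 24: 17^1≡17, 17^2≡1. So the order of 17 is 2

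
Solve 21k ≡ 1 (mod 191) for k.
Since 191 is prime, by Fermat 21^(-1) ≡ 21^{189} ≡ 91 (mod 191). Verify: 21 × 91 = 1911 ≡ 1 (mod 191)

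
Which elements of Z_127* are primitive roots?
There are φ(126) = 36 primitive roots mod 127: {3, 6, 7, 12, 14, 23, 29, 39, 43, 45, 46, 48, 53, 55, 56, 57, 58, 65, 67, 78, 83, 85, 86, 91, 92, 93, 96, 97, 101, 106, 109, 110, 112, 114, 116, 118}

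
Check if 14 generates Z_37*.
14^{12} ≡ 1 (mod 37) and 12 < 36, so ord_37(14) = 12 ≠ 36 and 14 is not a primitive root.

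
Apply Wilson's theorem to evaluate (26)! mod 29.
(28)! = (26)! × (27) × (28) ≡ -1 mod 29. So (26)! ≡ -1 × [(28)(27)]^(-1) ≡ 14 mod 29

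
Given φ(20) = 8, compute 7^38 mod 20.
By Euler: 7^{8} ≡ 1 (mod 20) since gcd(7, 20) = 1. 38 = 4×8 + 6. So 7^{38} ≡ 7^{6} ≡ 9 (mod 20)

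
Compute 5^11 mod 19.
By repeated squaring (mod 19): 5^{1}≡5, 5^{2}≡6, 5^{4}≡17, 5^{8}≡4. Then 5^{11} = 5^{8+2+1} ≡ 4 × 6 × 5 ≡ 6 (mod 19)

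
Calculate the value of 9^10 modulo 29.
By repeated squaring mod 29: 9^{1}≡9, 9^{2}≡23, 9^{4}≡7, 9^{8}≡20. Then 9^{10} = 9^{8+2} ≡ 20 × 23 ≡ 25 mod 29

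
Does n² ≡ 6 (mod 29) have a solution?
By Euler's criterion: 6^{14} ≡ 1 (mod 29). Since this equals 1, 6 is a QR.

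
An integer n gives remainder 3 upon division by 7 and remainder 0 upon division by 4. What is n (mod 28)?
M = 7 × 4 = 28. M₁ = 4, y₁ ≡ 2 (mod 7). M₂ = 7, y₂ ≡ 3 (mod 4). n = 3×4×2 + 0×7×3 ≡ 24 (mod 28)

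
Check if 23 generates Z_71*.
23^{14} ≡ 1 mod 71 and 14 < 70, so ord_71(23) = 14 ≠ 70 and 23 is not a primitive root.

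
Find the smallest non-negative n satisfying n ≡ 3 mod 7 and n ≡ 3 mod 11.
M = 7 × 11 = 77. M₁ = 11, y₁ ≡ 2 mod 7. M₂ = 7, y₂ ≡ 8 mod 11. n = 3×11×2 + 3×7×8 ≡ 3 mod 77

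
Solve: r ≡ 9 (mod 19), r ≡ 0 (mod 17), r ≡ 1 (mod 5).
M = 19 × 17 × 5 = 1615. M₁ = 85, y₁ ≡ 17 (mod 19). M₂ = 95, y₂ ≡ 12 (mod 17). M₃ = 323, y₃ ≡ 2 (mod 5). r = 9×85×17 + 0×95×12 + 1×323×2 ≡ 731 (mod 1615)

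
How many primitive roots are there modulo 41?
There are φ(41-1) = φ(40) = 16 primitive roots modulo 41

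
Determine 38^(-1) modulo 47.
Since 47 is prime, by Fermat 38^(-1) ≡ 38^{45} ≡ 26 (mod 47). Verify: 38 × 26 = 988 ≡ 1 (mod 47)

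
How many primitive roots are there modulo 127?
Number of primitive roots mod 127 = φ(p-1) = φ(126) = 36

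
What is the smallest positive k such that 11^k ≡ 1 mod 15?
Powers of 11 mod 15: 11^1≡11, 11^2≡1. Order = 2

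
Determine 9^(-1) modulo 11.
Since 11 is prime, by Fermat 9^(-1) ≡ 9^{9} ≡ 5 mod 11. Verify: 9 × 5 = 45 ≡ 1 mod 11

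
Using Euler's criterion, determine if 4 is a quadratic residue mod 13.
By Euler's criterion: 4^{6} ≡ 1 mod 13. Since this equals 1, 4 is a QR.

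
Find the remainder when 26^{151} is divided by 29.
By Fermat: 26^{28} ≡ 1 mod 29. 151 = 5×28 + 11. So 26^{151} ≡ 26^{11} ≡ 14 mod 29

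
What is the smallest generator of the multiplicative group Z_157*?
g = 5. Powers: [5, 25, 125, 154, 142, 82, 96, ...] generates all 156 non-zero residues.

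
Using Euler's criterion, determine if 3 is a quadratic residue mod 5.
By Euler's criterion: 3^{2} ≡ 4 (mod 5). Since this equals -1 (≡ 4), 3 is not a QR.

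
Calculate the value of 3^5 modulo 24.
By repeated squaring mod 24: 3^{1}≡3, 3^{2}≡9, 3^{4}≡9. Then 3^{5} = 3^{4+1} ≡ 9 × 3 ≡ 3 mod 24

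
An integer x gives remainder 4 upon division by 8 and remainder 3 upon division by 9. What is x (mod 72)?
M = 8 × 9 = 72. M₁ = 9, y₁ ≡ 1 (mod 8). M₂ = 8, y₂ ≡ 8 (mod 9). x = 4×9×1 + 3×8×8 ≡ 12 (mod 72)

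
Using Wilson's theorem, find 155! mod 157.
(156)! = (155)! × (156) ≡ -1 (mod 157). So (155)! ≡ -1 × (156)^(-1) ≡ (-1)×(-1) = 1 (mod 157)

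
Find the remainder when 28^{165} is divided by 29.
By Fermat: 28^{28} ≡ 1 (mod 29). 165 = 5×28 + 25. So 28^{165} ≡ 28^{25} ≡ 28 (mod 29)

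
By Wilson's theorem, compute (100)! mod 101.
By Wilson's theorem, (100)! ≡ -1 ≡ 100 mod 101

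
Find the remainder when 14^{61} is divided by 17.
By Fermat: 14^{16} ≡ 1 (mod 17). 61 = 3×16 + 13. So 14^{61} ≡ 14^{13} ≡ 5 (mod 17)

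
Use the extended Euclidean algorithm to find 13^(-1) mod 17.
Extended GCD: 13(4) + 17(-3) = 1. So 13^(-1) ≡ 4 (mod 17). Verify: 13 × 4 = 52 ≡ 1 (mod 17)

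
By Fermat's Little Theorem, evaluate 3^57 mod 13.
By Fermat: 3^{12} ≡ 1 mod 13. 57 = 4×12 + 9. So 3^{57} ≡ 3^{9} ≡ 1 mod 13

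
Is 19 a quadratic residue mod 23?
By Euler's criterion: 19^{11} ≡ 22 (mod 23). Since this equals -1 (≡ 22), 19 is not a QR.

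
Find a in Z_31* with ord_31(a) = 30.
3 has order 30 mod 31 since 3^{30} ≡ 1 (mod 31) and no smaller power works.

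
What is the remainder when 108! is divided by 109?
By Wilson's theorem, (108)! ≡ -1 ≡ 108 mod 109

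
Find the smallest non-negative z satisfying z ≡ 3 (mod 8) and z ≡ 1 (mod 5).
M = 8 × 5 = 40. M₁ = 5, y₁ ≡ 5 (mod 8). M₂ = 8, y₂ ≡ 2 (mod 5). z = 3×5×5 + 1×8×2 ≡ 11 (mod 40)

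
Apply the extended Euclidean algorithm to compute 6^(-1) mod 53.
Extended GCD: 6(9) + 53(-1) = 1. So 6^(-1) ≡ 9 mod 53. Verify: 6 × 9 = 54 ≡ 1 mod 53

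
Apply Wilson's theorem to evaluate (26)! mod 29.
(28)! = (26)! × (27) × (28) ≡ -1 mod 29. So (26)! ≡ -1 × [(28)(27)]^(-1) ≡ 14 mod 29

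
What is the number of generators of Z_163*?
Number of primitive roots mod 163 = φ(p-1) = φ(162) = 54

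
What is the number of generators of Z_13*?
Number of primitive roots mod 13 = φ(p-1) = φ(12) = 4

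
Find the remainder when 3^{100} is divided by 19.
By Fermat: 3^{18} ≡ 1 mod 19. 100 = 5×18 + 10. So 3^{100} ≡ 3^{10} ≡ 16 mod 19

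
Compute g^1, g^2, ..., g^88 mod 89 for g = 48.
48^1, 48^2, ..., 48^{88} mod 89: [48, 79, 54, 11, 83, 68, 60, 32, 23, 36, 37, 85, 75, 40, 51, 45, 24, 84, 27, 50, 86, 34, 30, 16, 56, 18, 63, 87, 82, 20, 70, 67, 12, 42, 58, 25, 43, 17, 15, 8, 28, 9, 76, 88, 41, 10, 35, 78, 6, 21, 29, 57, 66, 53, 52, 4, 14, 49, 38, 44, 65, 5, 62, 39, 3, 55, 59, 73, 33, 71, 26, 2, 7, 69, 19, 22, 77, 47, 31, 64, 46, 72, 74, 81, 61, 80, 13, 1]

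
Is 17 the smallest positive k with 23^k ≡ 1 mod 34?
Powers of 23 mod 34: 23^1≡23, 23^2≡19, 23^3≡29, 23^4≡21, 23^5≡7, 23^6≡25, 23^7≡31, 23^8≡33, 23^9≡11, 23^10≡15, 23^11≡5, 23^12≡13, 23^13≡27, 23^14≡9, 23^15≡3, 23^16≡1. Already 23^16≡1, so the order is 16 < 17. No, the actual order is 16.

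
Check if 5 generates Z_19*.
5^{9} ≡ 1 (mod 19) and 9 < 18, so ord_19(5) = 9 ≠ 18 and 5 is not a primitive root.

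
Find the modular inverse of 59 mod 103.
Since 103 is prime, by Fermat 59^(-1) ≡ 59^{101} ≡ 7 (mod 103). Verify: 59 × 7 = 413 ≡ 1 (mod 103)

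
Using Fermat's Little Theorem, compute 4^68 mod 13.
By Fermat: 4^{12} ≡ 1 mod 13. 68 = 5×12 + 8. So 4^{68} ≡ 4^{8} ≡ 3 mod 13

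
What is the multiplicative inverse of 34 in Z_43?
Since 43 is prime, by Fermat 34^(-1) ≡ 34^{41} ≡ 19 mod 43. Verify: 34 × 19 = 646 ≡ 1 mod 43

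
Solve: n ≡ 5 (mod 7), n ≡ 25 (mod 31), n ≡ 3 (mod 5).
M = 7 × 31 × 5 = 1085. M₁ = 155, y₁ ≡ 1 (mod 7). M₂ = 35, y₂ ≡ 8 (mod 31). M₃ = 217, y₃ ≡ 3 (mod 5). n = 5×155×1 + 25×35×8 + 3×217×3 ≡ 1048 (mod 1085)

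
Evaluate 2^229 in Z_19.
Using Fermat: 2^{18} ≡ 1 (mod 19). 229 ≡ 13 (mod 18). So 2^{229} ≡ 2^{13} ≡ 3 (mod 19)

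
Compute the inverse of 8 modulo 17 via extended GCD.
Extended GCD: 8(-2) + 17(1) = 1. So 8^(-1) ≡ -2 ≡ 15 (mod 17). Verify: 8 × 15 = 120 ≡ 1 (mod 17)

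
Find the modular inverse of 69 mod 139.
Since 139 is prime, by Fermat 69^(-1) ≡ 69^{137} ≡ 137 (mod 139). Verify: 69 × 137 = 9453 ≡ 1 (mod 139)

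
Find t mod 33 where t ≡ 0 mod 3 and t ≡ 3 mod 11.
M = 3 × 11 = 33. M₁ = 11, y₁ ≡ 2 mod 3. M₂ = 3, y₂ ≡ 4 mod 11. t = 0×11×2 + 3×3×4 ≡ 3 mod 33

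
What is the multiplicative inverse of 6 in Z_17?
Since 17 is prime, by Fermat 6^(-1) ≡ 6^{15} ≡ 3 (mod 17). Verify: 6 × 3 = 18 ≡ 1 (mod 17)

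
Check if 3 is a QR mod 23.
By Euler's criterion: 3^{11} ≡ 1 (mod 23). Since this equals 1, 3 is a QR.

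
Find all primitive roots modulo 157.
There are φ(156) = 48 primitive roots mod 157: {5, 6, 15, 18, 20, 21, 24, 26, 34, 38, 43, 53, 55, 60, 61, 62, 63, 66, 69, 70, 72, 73, 74, 77, 80, 83, 84, 85, 87, 88, 91, 94, 95, 96, 97, 102, 104, 114, 119, 123, 131, 133, 136, 137, 139, 142, 151, 152}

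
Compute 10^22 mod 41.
By repeated squaring (mod 41): 10^{1}≡10, 10^{2}≡18, 10^{4}≡37, 10^{8}≡16, 10^{16}≡10. Then 10^{22} = 10^{16+4+2} ≡ 10 × 37 × 18 ≡ 18 (mod 41)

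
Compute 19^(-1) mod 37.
Since 37 is prime, by Fermat 19^(-1) ≡ 19^{35} ≡ 2 mod 37. Verify: 19 × 2 = 38 ≡ 1 mod 37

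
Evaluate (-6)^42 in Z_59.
By repeated squaring mod 59: (-6)^{1}≡53, (-6)^{2}≡36, (-6)^{4}≡57, (-6)^{8}≡4, (-6)^{16}≡16, (-6)^{32}≡20. Then (-6)^{42} = (-6)^{32+8+2} ≡ 20 × 4 × 36 ≡ 48 mod 59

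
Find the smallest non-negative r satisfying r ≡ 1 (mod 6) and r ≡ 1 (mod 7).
M = 6 × 7 = 42. M₁ = 7, y₁ ≡ 1 (mod 6). M₂ = 6, y₂ ≡ 6 (mod 7). r = 1×7×1 + 1×6×6 ≡ 1 (mod 42)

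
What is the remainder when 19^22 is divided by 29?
By repeated squaring mod 29: 19^{1}≡19, 19^{2}≡13, 19^{4}≡24, 19^{8}≡25, 19^{16}≡16. Then 19^{22} = 19^{16+4+2} ≡ 16 × 24 × 13 ≡ 4 mod 29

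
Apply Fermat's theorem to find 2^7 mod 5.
By Fermat: 2^{4} ≡ 1 mod 5. So 2^{7} = 2^{4} · 2^{3} ≡ 2^{3} ≡ 3 mod 5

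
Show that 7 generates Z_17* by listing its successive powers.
7^1, 7^2, ..., 7^{16} mod 17: [7, 15, 3, 4, 11, 9, 12, 16, 10, 2, 14, 13, 6, 8, 5, 1]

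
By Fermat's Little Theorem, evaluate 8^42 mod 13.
By Fermat: 8^{12} ≡ 1 (mod 13). 42 = 3×12 + 6. So 8^{42} ≡ 8^{6} ≡ 12 (mod 13)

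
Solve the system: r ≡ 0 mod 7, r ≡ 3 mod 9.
M = 7 × 9 = 63. M₁ = 9, y₁ ≡ 4 mod 7. M₂ = 7, y₂ ≡ 4 mod 9. r = 0×9×4 + 3×7×4 ≡ 21 mod 63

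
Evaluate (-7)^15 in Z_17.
By repeated squaring mod 17: (-7)^{1}≡10, (-7)^{2}≡15, (-7)^{4}≡4, (-7)^{8}≡16. Then (-7)^{15} = (-7)^{8+4+2+1} ≡ 16 × 4 × 15 × 10 ≡ 12 mod 17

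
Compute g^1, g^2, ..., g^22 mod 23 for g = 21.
21^1, 21^2, ..., 21^{22} mod 23: [21, 4, 15, 16, 14, 18, 10, 3, 17, 12, 22, 2, 19, 8, 7, 9, 5, 13, 20, 6, 11, 1]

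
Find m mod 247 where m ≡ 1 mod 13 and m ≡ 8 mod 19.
M = 13 × 19 = 247. M₁ = 19, y₁ ≡ 11 mod 13. M₂ = 13, y₂ ≡ 3 mod 19. m = 1×19×11 + 8×13×3 ≡ 27 mod 247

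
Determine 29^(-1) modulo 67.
Since 67 is prime, by Fermat 29^(-1) ≡ 29^{65} ≡ 37 (mod 67). Verify: 29 × 37 = 1073 ≡ 1 (mod 67)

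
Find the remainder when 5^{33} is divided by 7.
By Fermat: 5^{6} ≡ 1 mod 7. 33 = 5×6 + 3. So 5^{33} ≡ 5^{3} ≡ 6 mod 7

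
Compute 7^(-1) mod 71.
Since 71 is prime, by Fermat 7^(-1) ≡ 7^{69} ≡ 61 mod 71. Verify: 7 × 61 = 427 ≡ 1 mod 71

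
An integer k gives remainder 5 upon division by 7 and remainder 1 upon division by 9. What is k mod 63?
M = 7 × 9 = 63. M₁ = 9, y₁ ≡ 4 mod 7. M₂ = 7, y₂ ≡ 4 mod 9. k = 5×9×4 + 1×7×4 ≡ 19 mod 63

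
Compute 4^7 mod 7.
Using Fermat: 4^{6} ≡ 1 mod 7. 7 ≡ 1 mod 6. So 4^{7} ≡ 4^{1} ≡ 4 mod 7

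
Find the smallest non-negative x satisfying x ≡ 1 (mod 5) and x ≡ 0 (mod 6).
M = 5 × 6 = 30. M₁ = 6, y₁ ≡ 1 (mod 5). M₂ = 5, y₂ ≡ 5 (mod 6). x = 1×6×1 + 0×5×5 ≡ 6 (mod 30)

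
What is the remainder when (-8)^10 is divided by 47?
By repeated squaring (mod 47): (-8)^{1}≡39, (-8)^{2}≡17, (-8)^{4}≡7, (-8)^{8}≡2. Then (-8)^{10} = (-8)^{8+2} ≡ 2 × 17 ≡ 34 (mod 47)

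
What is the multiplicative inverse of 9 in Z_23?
Since 23 is prime, by Fermat 9^(-1) ≡ 9^{21} ≡ 18 mod 23. Verify: 9 × 18 = 162 ≡ 1 mod 23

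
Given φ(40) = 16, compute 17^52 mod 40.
By Euler: 17^{16} ≡ 1 (mod 40) since gcd(17, 40) = 1. 52 = 3×16 + 4. So 17^{52} ≡ 17^{4} ≡ 1 (mod 40)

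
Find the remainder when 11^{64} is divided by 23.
By Fermat: 11^{22} ≡ 1 mod 23. 64 = 2×22 + 20. So 11^{64} ≡ 11^{20} ≡ 4 mod 23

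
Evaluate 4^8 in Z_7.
Using Fermat: 4^{6} ≡ 1 (mod 7). 8 ≡ 2 (mod 6). So 4^{8} ≡ 4^{2} ≡ 2 (mod 7)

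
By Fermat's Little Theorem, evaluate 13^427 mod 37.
By Fermat: 13^{36} ≡ 1 mod 37. 427 ≡ 31 mod 36. So 13^{427} ≡ 13^{31} ≡ 18 mod 37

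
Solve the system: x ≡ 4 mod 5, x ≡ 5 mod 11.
M = 5 × 11 = 55. M₁ = 11, y₁ ≡ 1 mod 5. M₂ = 5, y₂ ≡ 9 mod 11. x = 4×11×1 + 5×5×9 ≡ 49 mod 55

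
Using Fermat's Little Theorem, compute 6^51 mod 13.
By Fermat: 6^{12} ≡ 1 mod 13. 51 = 4×12 + 3. So 6^{51} ≡ 6^{3} ≡ 8 mod 13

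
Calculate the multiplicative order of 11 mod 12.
Powers of 11 mod 12: 11^1≡11, 11^2≡1. So the order of 11 is 2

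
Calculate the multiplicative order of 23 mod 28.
Powers of 23 mod 28: 23^1≡23, 23^2≡25, 23^3≡15, 23^4≡9, 23^5≡11, 23^6≡1. ord_28(23) = 6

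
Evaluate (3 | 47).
(3/47) = 3^{23} mod 47 = 1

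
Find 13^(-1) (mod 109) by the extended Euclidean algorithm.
Extended GCD: 13(42) + 109(-5) = 1. So 13^(-1) ≡ 42 (mod 109). Verify: 13 × 42 = 546 ≡ 1 (mod 109)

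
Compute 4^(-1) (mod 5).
Since 5 is prime, by Fermat 4^(-1) ≡ 4^{3} ≡ 4 (mod 5). Verify: 4 × 4 = 16 ≡ 1 (mod 5)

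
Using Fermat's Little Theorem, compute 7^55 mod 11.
By Fermat: 7^{10} ≡ 1 mod 11. 55 = 5×10 + 5. So 7^{55} ≡ 7^{5} ≡ 10 mod 11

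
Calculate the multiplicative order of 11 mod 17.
Powers of 11 mod 17: 11^1≡11, 11^2≡2, 11^3≡5, 11^4≡4, 11^5≡10, 11^6≡8, 11^7≡3, 11^8≡16, 11^9≡6, 11^10≡15, 11^11≡12, 11^12≡13, 11^13≡7, 11^14≡9, 11^15≡14, 11^16≡1. Order = 16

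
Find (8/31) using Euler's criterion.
(8/31) = 8^{15} mod 31 = 1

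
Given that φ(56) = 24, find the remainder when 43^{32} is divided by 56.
By Euler: 43^{24} ≡ 1 (mod 56) since gcd(43, 56) = 1. 32 = 1×24 + 8. So 43^{32} ≡ 43^{8} ≡ 1 (mod 56)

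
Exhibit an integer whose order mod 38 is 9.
5 has order 9 mod 38 since 5^{9} ≡ 1 (mod 38) and no smaller power works.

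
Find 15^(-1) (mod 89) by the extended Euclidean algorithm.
Extended GCD: 15(6) + 89(-1) = 1. So 15^(-1) ≡ 6 (mod 89). Verify: 15 × 6 = 90 ≡ 1 (mod 89)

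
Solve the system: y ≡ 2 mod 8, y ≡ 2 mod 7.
M = 8 × 7 = 56. M₁ = 7, y₁ ≡ 7 mod 8. M₂ = 8, y₂ ≡ 1 mod 7. y = 2×7×7 + 2×8×1 ≡ 2 mod 56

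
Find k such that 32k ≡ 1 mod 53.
Since 53 is prime, by Fermat 32^(-1) ≡ 32^{51} ≡ 5 mod 53. Verify: 32 × 5 = 160 ≡ 1 mod 53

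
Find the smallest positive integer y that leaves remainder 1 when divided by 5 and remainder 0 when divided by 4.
M = 5 × 4 = 20. M₁ = 4, y₁ ≡ 4 mod 5. M₂ = 5, y₂ ≡ 1 mod 4. y = 1×4×4 + 0×5×1 ≡ 16 mod 20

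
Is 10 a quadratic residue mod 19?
By Euler's criterion: 10^{9} ≡ 18 (mod 19). Since this equals -1 (≡ 18), 10 is not a QR.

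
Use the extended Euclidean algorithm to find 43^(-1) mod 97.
Extended GCD: 43(-9) + 97(4) = 1. So 43^(-1) ≡ -9 ≡ 88 (mod 97). Verify: 43 × 88 = 3784 ≡ 1 (mod 97)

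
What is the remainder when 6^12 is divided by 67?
By repeated squaring mod 67: 6^{1}≡6, 6^{2}≡36, 6^{4}≡23, 6^{8}≡60. Then 6^{12} = 6^{8+4} ≡ 60 × 23 ≡ 40 mod 67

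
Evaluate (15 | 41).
(15/41) = 15^{20} mod 41 = -1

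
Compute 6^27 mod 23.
Using Fermat: 6^{22} ≡ 1 (mod 23). 27 ≡ 5 (mod 22). So 6^{27} ≡ 6^{5} ≡ 2 (mod 23)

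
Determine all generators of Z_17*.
There are φ(16) = 8 primitive roots mod 17: {3, 5, 6, 7, 10, 11, 12, 14}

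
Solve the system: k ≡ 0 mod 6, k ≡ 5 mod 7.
M = 6 × 7 = 42. M₁ = 7, y₁ ≡ 1 mod 6. M₂ = 6, y₂ ≡ 6 mod 7. k = 0×7×1 + 5×6×6 ≡ 12 mod 42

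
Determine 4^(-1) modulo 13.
Since 13 is prime, by Fermat 4^(-1) ≡ 4^{11} ≡ 10 (mod 13). Verify: 4 × 10 = 40 ≡ 1 (mod 13)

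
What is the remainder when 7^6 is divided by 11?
By repeated squaring (mod 11): 7^{1}≡7, 7^{2}≡5, 7^{4}≡3. Then 7^{6} = 7^{4+2} ≡ 3 × 5 ≡ 4 (mod 11)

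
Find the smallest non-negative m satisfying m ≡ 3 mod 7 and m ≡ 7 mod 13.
M = 7 × 13 = 91. M₁ = 13, y₁ ≡ 6 mod 7. M₂ = 7, y₂ ≡ 2 mod 13. m = 3×13×6 + 7×7×2 ≡ 59 mod 91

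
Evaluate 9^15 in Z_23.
By repeated squaring (mod 23): 9^{1}≡9, 9^{2}≡12, 9^{4}≡6, 9^{8}≡13. Then 9^{15} = 9^{8+4+2+1} ≡ 13 × 6 × 12 × 9 ≡ 6 (mod 23)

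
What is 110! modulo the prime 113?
(112)! = (110)! × (111) × (112) ≡ -1 (mod 113). So (110)! ≡ -1 × [(112)(111)]^(-1) ≡ 56 (mod 113)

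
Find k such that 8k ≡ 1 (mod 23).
Since 23 is prime, by Fermat 8^(-1) ≡ 8^{21} ≡ 3 (mod 23). Verify: 8 × 3 = 24 ≡ 1 (mod 23)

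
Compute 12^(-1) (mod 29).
Since 29 is prime, by Fermat 12^(-1) ≡ 12^{27} ≡ 17 (mod 29). Verify: 12 × 17 = 204 ≡ 1 (mod 29)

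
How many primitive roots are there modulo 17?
A prime p has φ(p-1) primitive roots; here φ(16) = 8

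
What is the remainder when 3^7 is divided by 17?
By repeated squaring mod 17: 3^{1}≡3, 3^{2}≡9, 3^{4}≡13. Then 3^{7} = 3^{4+2+1} ≡ 13 × 9 × 3 ≡ 11 mod 17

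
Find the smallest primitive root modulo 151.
g = 6. For each prime q|150: 6^{75}≡150, 6^{50}≡32, 6^{30}≡59, none ≡ 1, so ord_151(6) = 150 and 6 is a primitive root.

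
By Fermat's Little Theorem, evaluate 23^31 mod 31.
By Fermat: 23^{30} ≡ 1 mod 31. So 23^{31} = 23^{30} · 23^{1} ≡ 23^{1} ≡ 23 mod 31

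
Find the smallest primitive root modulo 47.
g = 5. For each prime q|46: 5^{23}≡46, 5^{2}≡25, none ≡ 1, so ord_47(5) = 46 and 5 is a primitive root.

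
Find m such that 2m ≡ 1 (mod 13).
Since 13 is prime, by Fermat 2^(-1) ≡ 2^{11} ≡ 7 (mod 13). Verify: 2 × 7 = 14 ≡ 1 (mod 13)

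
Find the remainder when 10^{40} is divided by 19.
By Fermat: 10^{18} ≡ 1 (mod 19). 40 = 2×18 + 4. So 10^{40} ≡ 10^{4} ≡ 6 (mod 19)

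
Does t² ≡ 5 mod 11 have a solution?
By Euler's criterion: 5^{5} ≡ 1 mod 11. Since this equals 1, 5 is a QR.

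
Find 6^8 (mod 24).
By repeated squaring (mod 24): 6^{1}≡6, 6^{2}≡12, 6^{4}≡0, 6^{8}≡0. So 6^{8} ≡ 0 (mod 24)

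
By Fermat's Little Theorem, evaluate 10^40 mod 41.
By Fermat's Little Theorem, 10^{40} ≡ 1 (mod 41) since 41 is prime and gcd(10, 41) = 1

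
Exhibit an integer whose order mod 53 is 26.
4 has order 26 mod 53 since 4^{26} ≡ 1 (mod 53) and no smaller power works.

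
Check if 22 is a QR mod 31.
By Euler's criterion: 22^{15} ≡ 30 mod 31. Since this equals -1 (≡ 30), 22 is not a QR.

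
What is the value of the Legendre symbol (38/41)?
(38/41) = 38^{20} mod 41 = -1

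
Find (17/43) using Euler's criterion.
(17/43) = 17^{21} mod 43 = 1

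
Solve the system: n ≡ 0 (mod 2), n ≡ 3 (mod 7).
M = 2 × 7 = 14. M₁ = 7, y₁ ≡ 1 (mod 2). M₂ = 2, y₂ ≡ 4 (mod 7). n = 0×7×1 + 3×2×4 ≡ 10 (mod 14)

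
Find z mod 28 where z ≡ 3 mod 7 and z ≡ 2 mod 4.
M = 7 × 4 = 28. M₁ = 4, y₁ ≡ 2 mod 7. M₂ = 7, y₂ ≡ 3 mod 4. z = 3×4×2 + 2×7×3 ≡ 10 mod 28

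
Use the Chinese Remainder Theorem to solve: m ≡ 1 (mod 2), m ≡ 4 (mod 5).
M = 2 × 5 = 10. M₁ = 5, y₁ ≡ 1 (mod 2). M₂ = 2, y₂ ≡ 3 (mod 5). m = 1×5×1 + 4×2×3 ≡ 9 (mod 10)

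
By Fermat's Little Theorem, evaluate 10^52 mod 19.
By Fermat: 10^{18} ≡ 1 mod 19. 52 = 2×18 + 16. So 10^{52} ≡ 10^{16} ≡ 4 mod 19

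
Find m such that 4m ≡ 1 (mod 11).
Since 11 is prime, by Fermat 4^(-1) ≡ 4^{9} ≡ 3 (mod 11). Verify: 4 × 3 = 12 ≡ 1 (mod 11)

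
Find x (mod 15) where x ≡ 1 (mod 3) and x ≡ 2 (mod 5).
M = 3 × 5 = 15. M₁ = 5, y₁ ≡ 2 (mod 3). M₂ = 3, y₂ ≡ 2 (mod 5). x = 1×5×2 + 2×3×2 ≡ 7 (mod 15)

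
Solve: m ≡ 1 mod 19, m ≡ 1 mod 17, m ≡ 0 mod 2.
M = 19 × 17 × 2 = 646. M₁ = 34, y₁ ≡ 14 mod 19. M₂ = 38, y₂ ≡ 13 mod 17. M₃ = 323, y₃ ≡ 1 mod 2. m = 1×34×14 + 1×38×13 + 0×323×1 ≡ 324 mod 646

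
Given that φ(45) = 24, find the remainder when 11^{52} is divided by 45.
By Euler: 11^{24} ≡ 1 mod 45 since gcd(11, 45) = 1. 52 = 2×24 + 4. So 11^{52} ≡ 11^{4} ≡ 16 mod 45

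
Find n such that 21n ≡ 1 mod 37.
Since 37 is prime, by Fermat 21^(-1) ≡ 21^{35} ≡ 30 mod 37. Verify: 21 × 30 = 630 ≡ 1 mod 37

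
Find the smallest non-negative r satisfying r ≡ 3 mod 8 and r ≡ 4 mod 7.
M = 8 × 7 = 56. M₁ = 7, y₁ ≡ 7 mod 8. M₂ = 8, y₂ ≡ 1 mod 7. r = 3×7×7 + 4×8×1 ≡ 11 mod 56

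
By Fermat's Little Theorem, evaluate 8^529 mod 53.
By Fermat: 8^{52} ≡ 1 (mod 53). 529 ≡ 9 (mod 52). So 8^{529} ≡ 8^{9} ≡ 51 (mod 53)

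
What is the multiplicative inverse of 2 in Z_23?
Since 23 is prime, by Fermat 2^(-1) ≡ 2^{21} ≡ 12 mod 23. Verify: 2 × 12 = 24 ≡ 1 mod 23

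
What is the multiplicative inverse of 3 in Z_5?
Since 5 is prime, by Fermat 3^(-1) ≡ 3^{3} ≡ 2 (mod 5). Verify: 3 × 2 = 6 ≡ 1 (mod 5)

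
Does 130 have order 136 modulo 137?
130^{68} ≡ 1 (mod 137) and 68 < 136, so ord_137(130) = 68 ≠ 136 and 130 is not a primitive root.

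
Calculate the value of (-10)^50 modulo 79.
By repeated squaring (mod 79): (-10)^{1}≡69, (-10)^{2}≡21, (-10)^{4}≡46, (-10)^{8}≡62, (-10)^{16}≡52, (-10)^{32}≡18. Then (-10)^{50} = (-10)^{32+16+2} ≡ 18 × 52 × 21 ≡ 64 (mod 79)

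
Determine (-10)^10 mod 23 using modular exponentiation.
By repeated squaring (mod 23): (-10)^{1}≡13, (-10)^{2}≡8, (-10)^{4}≡18, (-10)^{8}≡2. Then (-10)^{10} = (-10)^{8+2} ≡ 2 × 8 ≡ 16 (mod 23)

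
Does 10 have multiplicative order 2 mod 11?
Powers of 10 mod 11: 10^1≡10, 10^2≡1. First k with 10^k≡1 is k=2. Yes, ord_11(10) = 2.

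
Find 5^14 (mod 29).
By repeated squaring (mod 29): 5^{1}≡5, 5^{2}≡25, 5^{4}≡16, 5^{8}≡24. Then 5^{14} = 5^{8+4+2} ≡ 24 × 16 × 25 ≡ 1 (mod 29)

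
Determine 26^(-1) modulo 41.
Since 41 is prime, by Fermat 26^(-1) ≡ 26^{39} ≡ 30 (mod 41). Verify: 26 × 30 = 780 ≡ 1 (mod 41)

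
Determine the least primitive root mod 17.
g = 3. Powers: [3, 9, 10, 13, 5, 15, 11, 16, 14, ...] generates all 16 non-zero residues.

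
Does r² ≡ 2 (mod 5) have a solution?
By Euler's criterion: 2^{2} ≡ 4 (mod 5). Since this equals -1 (≡ 4), 2 is not a QR.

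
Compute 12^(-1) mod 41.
Since 41 is prime, by Fermat 12^(-1) ≡ 12^{39} ≡ 24 mod 41. Verify: 12 × 24 = 288 ≡ 1 mod 41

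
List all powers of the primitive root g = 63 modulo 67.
63^1, 63^2, ..., 63^{66} mod 67: [63, 16, 3, 55, 48, 9, 31, 10, 27, 26, 30, 14, 11, 23, 42, 33, 2, 59, 32, 6, 43, 29, 18, 62, 20, 54, 52, 60, 28, 22, 46, 17, 66, 4, 51, 64, 12, 19, 58, 36, 57, 40, 41, 37, 53, 56, 44, 25, 34, 65, 8, 35, 61, 24, 38, 49, 5, 47, 13, 15, 7, 39, 45, 21, 50, 1]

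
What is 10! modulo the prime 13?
(12)! = (10)! × (11) × (12) ≡ -1 mod 13. So (10)! ≡ -1 × [(12)(11)]^(-1) ≡ 6 mod 13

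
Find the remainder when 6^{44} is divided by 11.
By Fermat: 6^{10} ≡ 1 mod 11. 44 = 4×10 + 4. So 6^{44} ≡ 6^{4} ≡ 9 mod 11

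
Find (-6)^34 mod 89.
By repeated squaring mod 89: (-6)^{1}≡83, (-6)^{2}≡36, (-6)^{4}≡50, (-6)^{8}≡8, (-6)^{16}≡64, (-6)^{32}≡2. Then (-6)^{34} = (-6)^{32+2} ≡ 2 × 36 ≡ 72 mod 89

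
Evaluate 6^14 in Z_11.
Using Fermat: 6^{10} ≡ 1 mod 11. 14 ≡ 4 mod 10. So 6^{14} ≡ 6^{4} ≡ 9 mod 11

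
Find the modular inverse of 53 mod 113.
Since 113 is prime, by Fermat 53^(-1) ≡ 53^{111} ≡ 32 mod 113. Verify: 53 × 32 = 1696 ≡ 1 mod 113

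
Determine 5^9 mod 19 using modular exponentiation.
By repeated squaring mod 19: 5^{1}≡5, 5^{2}≡6, 5^{4}≡17, 5^{8}≡4. Then 5^{9} = 5^{8+1} ≡ 4 × 5 ≡ 1 mod 19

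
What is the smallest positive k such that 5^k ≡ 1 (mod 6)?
Powers of 5 mod 6: 5^1≡5, 5^2≡1. ord_6(5) = 2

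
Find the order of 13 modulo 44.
Powers of 13 mod 44: 13^1≡13, 13^2≡37, 13^3≡41, 13^4≡5, 13^5≡21, 13^6≡9, 13^7≡29, 13^8≡25, 13^9≡17, 13^10≡1. Order = 10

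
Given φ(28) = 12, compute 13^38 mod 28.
By Euler: 13^{12} ≡ 1 mod 28 since gcd(13, 28) = 1. 38 = 3×12 + 2. So 13^{38} ≡ 13^{2} ≡ 1 mod 28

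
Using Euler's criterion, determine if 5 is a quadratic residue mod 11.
By Euler's criterion: 5^{5} ≡ 1 (mod 11). Since this equals 1, 5 is a QR.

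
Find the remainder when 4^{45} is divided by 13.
By Fermat: 4^{12} ≡ 1 mod 13. 45 = 3×12 + 9. So 4^{45} ≡ 4^{9} ≡ 12 mod 13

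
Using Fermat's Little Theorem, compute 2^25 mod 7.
By Fermat: 2^{6} ≡ 1 mod 7. 25 = 4×6 + 1. So 2^{25} ≡ 2^{1} ≡ 2 mod 7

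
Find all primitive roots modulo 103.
There are φ(102) = 32 primitive roots mod 103: {5, 6, 11, 12, 20, 21, 35, 40, 43, 44, 45, 48, 51, 53, 54, 62, 65, 67, 70, 71, 74, 75, 77, 78, 84, 85, 86, 87, 88, 96, 99, 101}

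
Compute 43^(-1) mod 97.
Since 97 is prime, by Fermat 43^(-1) ≡ 43^{95} ≡ 88 mod 97. Verify: 43 × 88 = 3784 ≡ 1 mod 97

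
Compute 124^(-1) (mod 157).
Since 157 is prime, by Fermat 124^(-1) ≡ 124^{155} ≡ 19 (mod 157). Verify: 124 × 19 = 2356 ≡ 1 (mod 157)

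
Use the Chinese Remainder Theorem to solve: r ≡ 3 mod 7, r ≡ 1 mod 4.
M = 7 × 4 = 28. M₁ = 4, y₁ ≡ 2 mod 7. M₂ = 7, y₂ ≡ 3 mod 4. r = 3×4×2 + 1×7×3 ≡ 17 mod 28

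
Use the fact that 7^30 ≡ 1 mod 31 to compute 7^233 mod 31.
By Fermat: 7^{30} ≡ 1 mod 31. 233 ≡ 23 mod 30. So 7^{233} ≡ 7^{23} ≡ 10 mod 31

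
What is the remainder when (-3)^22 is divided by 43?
By repeated squaring (mod 43): (-3)^{1}≡40, (-3)^{2}≡9, (-3)^{4}≡38, (-3)^{8}≡25, (-3)^{16}≡23. Then (-3)^{22} = (-3)^{16+4+2} ≡ 23 × 38 × 9 ≡ 40 (mod 43)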